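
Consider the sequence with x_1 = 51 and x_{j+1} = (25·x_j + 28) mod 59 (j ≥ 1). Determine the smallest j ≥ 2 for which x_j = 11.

Listing terms: x_1 = 51; x_2 = 5; x_3 = 35; x_4 = 18; x_5 = 6; x_6 = 1; x_7 = 53; x_8 = 55; x_9 = 46; x_{10} = 57; x_{11} = 37; x_{12} = 9; x_{13} = 17; x_{14} = 40; x_{15} = 25; x_{16} = 4; x_{17} = 10; x_{18} = 42; x_{19} = 16; x_{20} = 15; x_{21} = 49; x_{22} = 14; x_{23} = 24; x_{24} = 38; x_{25} = 34; x_{26} = 52; x_{27} = 30; x_{28} = 11; x_{29} = 8; x_{30} = 51.
The sequence repeats with period 29.
The value 11 first appears (with j ≥ 2) at x_{28}.

28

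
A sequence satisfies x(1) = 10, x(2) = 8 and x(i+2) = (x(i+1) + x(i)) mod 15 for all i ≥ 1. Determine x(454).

4

Listing terms: x(1) = 10, x(2) = 8, x(3) = 3, x(4) = 11, x(5) = 14, x(6) = 10, x(7) = 9, x(8) = 4, x(9) = 13, x(10) = 2, x(11) = 0, x(12) = 2, x(13) = 2, x(14) = 4, x(15) = 6, x(16) = 10, x(17) = 1, x(18) = 11, x(19) = 12, x(20) = 8, x(21) = 5, x(22) = 13, x(23) = 3, x(24) = 1, x(25) = 4, x(26) = 5, x(27) = 9, x(28) = 14, x(29) = 8, x(30) = 7, x(31) = 0, x(32) = 7, x(33) = 7, x(34) = 14, x(35) = 6, x(36) = 5, x(37) = 11, x(38) = 1, x(39) = 12, x(40) = 13, x(41) = 10, x(42) = 8.
The sequence repeats with period 40.
(454 - 1) mod 40 = 13, so x(454) = x(14) = 4.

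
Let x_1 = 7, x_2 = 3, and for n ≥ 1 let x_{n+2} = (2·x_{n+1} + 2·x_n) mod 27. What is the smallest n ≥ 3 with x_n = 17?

Listing terms: x_1 = 7,  x_2 = 3,  x_3 = 20,  x_4 = 19,  x_5 = 24,  x_6 = 5,  x_7 = 4,  x_8 = 18,  x_9 = 17,  x_{10} = 16,  x_{11} = 12,  x_{12} = 2,  x_{13} = 1,  x_{14} = 6,  x_{15} = 14,  x_{16} = 13,  x_{17} = 0,  x_{18} = 26,  x_{19} = 25,  x_{20} = 21,  x_{21} = 11,  x_{22} = 10,  x_{23} = 15,  x_{24} = 23,  x_{25} = 22,  x_{26} = 9,  x_{27} = 8,  x_{28} = 7,  x_{29} = 3.
Since (x_{28}, x_{29}) = (x_1, x_2) = (7, 3) (two consecutive terms determine the rest), the sequence is periodic with period 27.
The value 17 first appears (with n ≥ 3) at x_9.

9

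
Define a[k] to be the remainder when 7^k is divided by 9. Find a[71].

a[0] = 1; a[1] = 7; a[2] = 4; a[3] = 1.
The sequence repeats with period 3.
So a[71] = a[0 + ((71-0) mod 3)] = a[2] = 4.

4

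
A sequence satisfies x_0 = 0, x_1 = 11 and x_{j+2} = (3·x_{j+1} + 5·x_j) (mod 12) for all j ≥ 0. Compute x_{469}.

11

We have x_0 = 0; x_1 = 11; x_2 = 9; x_3 = 10; x_4 = 3; x_5 = 11; x_6 = 0; x_7 = 7; x_8 = 9; x_9 = 2; x_{10} = 3; x_{11} = 7; x_{12} = 0; x_{13} = 11.
The sequence repeats with period 12.
(469 - 0) mod 12 = 1, so x_{469} = x_1 = 11.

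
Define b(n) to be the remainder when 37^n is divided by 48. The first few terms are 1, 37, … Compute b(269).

37

Computing terms: b(0) = 1, b(1) = 37, b(2) = 25, b(3) = 13, b(4) = 1.
Since b(4) = b(0) = 1, the sequence is periodic with period 4.
(269 - 0) mod 4 = 1, so b(269) = b(1) = 37.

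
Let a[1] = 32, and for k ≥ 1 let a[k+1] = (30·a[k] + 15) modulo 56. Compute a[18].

We have a[1] = 32; a[2] = 23; a[3] = 33; a[4] = 53; a[5] = 37; a[6] = 5; a[7] = 53.
Since a[7] = a[4] = 53, the sequence is eventually periodic: after a pre-period of length 3 it cycles with period 3.
For k ≥ 4, a[k] depends only on (k - 4) mod 3. (18 - 4) mod 3 = 2, so a[18] = a[6] = 5.

5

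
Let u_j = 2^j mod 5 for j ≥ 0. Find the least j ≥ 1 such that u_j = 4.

u_0 = 1; u_1 = 2; u_2 = 4; u_3 = 3; u_4 = 1.
Since u_4 = u_0 = 1, the sequence is periodic with period 4.
The value 4 first appears (with j ≥ 1) at u_2.

2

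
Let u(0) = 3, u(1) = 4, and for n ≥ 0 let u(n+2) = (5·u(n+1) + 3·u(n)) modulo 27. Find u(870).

14

Listing terms: u(0) = 3,  u(1) = 4,  u(2) = 2,  u(3) = 22,  u(4) = 8,  u(5) = 25,  u(6) = 14,  u(7) = 10,  u(8) = 11,  u(9) = 4,  u(10) = 26,  u(11) = 7,  u(12) = 5,  u(13) = 19,  u(14) = 2,  u(15) = 13,  u(16) = 17,  u(17) = 16,  u(18) = 23,  u(19) = 1,  u(20) = 20,  u(21) = 22,  u(22) = 8.
Since (u(21), u(22)) = (u(3), u(4)) = (22, 8) (two consecutive terms determine the rest), the sequence is eventually periodic: after a pre-period of length 3 it cycles with period 18.
For n ≥ 3, u(n) depends only on (n - 3) mod 18. (870 - 3) mod 18 = 3, so u(870) = u(6) = 14.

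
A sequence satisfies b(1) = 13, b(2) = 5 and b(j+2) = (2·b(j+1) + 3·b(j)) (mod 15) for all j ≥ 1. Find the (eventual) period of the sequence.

4

We have b(1) = 13; b(2) = 5; b(3) = 4; b(4) = 8; b(5) = 13; b(6) = 5.
The sequence repeats with period 4.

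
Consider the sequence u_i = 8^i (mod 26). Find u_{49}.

Listing terms: u_1 = 8,  u_2 = 12,  u_3 = 18,  u_4 = 14,  u_5 = 8.
Since u_5 = u_1 = 8, the sequence is periodic with period 4.
(49 - 1) mod 4 = 0, so u_{49} = u_1 = 8.

8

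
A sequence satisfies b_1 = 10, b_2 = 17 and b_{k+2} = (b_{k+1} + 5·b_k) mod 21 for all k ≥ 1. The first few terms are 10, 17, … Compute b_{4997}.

16

Listing terms: b_1 = 10, b_2 = 17, b_3 = 4, b_4 = 5, b_5 = 4, b_6 = 8, b_7 = 7, b_8 = 5, b_9 = 19, b_{10} = 2, b_{11} = 13, b_{12} = 2, b_{13} = 4, b_{14} = 14, b_{15} = 13, b_{16} = 20, b_{17} = 1, b_{18} = 17, b_{19} = 1, b_{20} = 2, b_{21} = 7, b_{22} = 17, b_{23} = 10, b_{24} = 11, b_{25} = 19, b_{26} = 11, b_{27} = 1, b_{28} = 14, b_{29} = 19, b_{30} = 5, b_{31} = 16, b_{32} = 20, b_{33} = 16, b_{34} = 11, b_{35} = 7, b_{36} = 20, b_{37} = 13, b_{38} = 8, b_{39} = 10, b_{40} = 8, b_{41} = 16, b_{42} = 14, b_{43} = 10, b_{44} = 17.
Since (b_{43}, b_{44}) = (b_1, b_2) = (10, 17) (two consecutive terms determine the rest), the sequence is periodic with period 42.
So b_{4997} = b_{1 + ((4997-1) mod 42)} = b_{41} = 16.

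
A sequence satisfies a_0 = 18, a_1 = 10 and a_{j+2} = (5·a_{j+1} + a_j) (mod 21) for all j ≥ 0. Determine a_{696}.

18

Listing terms: a_0 = 18, a_1 = 10, a_2 = 5, a_3 = 14, a_4 = 12, a_5 = 11, a_6 = 4, a_7 = 10, a_8 = 12, a_9 = 7, a_{10} = 5, a_{11} = 11, a_{12} = 18, a_{13} = 17, a_{14} = 19, a_{15} = 7, a_{16} = 12, a_{17} = 4, a_{18} = 11, a_{19} = 17, a_{20} = 12, a_{21} = 14, a_{22} = 19, a_{23} = 4, a_{24} = 18, a_{25} = 10.
Since (a_{24}, a_{25}) = (a_0, a_1) = (18, 10) (two consecutive terms determine the rest), the sequence is periodic with period 24.
So a_{696} = a_{0 + ((696-0) mod 24)} = a_0 = 18.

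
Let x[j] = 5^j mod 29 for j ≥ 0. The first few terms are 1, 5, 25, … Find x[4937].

4

Computing terms: x[0] = 1,  x[1] = 5,  x[2] = 25,  x[3] = 9,  x[4] = 16,  x[5] = 22,  x[6] = 23,  x[7] = 28,  x[8] = 24,  x[9] = 4,  x[10] = 20,  x[11] = 13,  x[12] = 7,  x[13] = 6,  x[14] = 1.
Since x[14] = x[0] = 1, the sequence is periodic with period 14.
(4937 - 0) mod 14 = 9, so x[4937] = x[9] = 4.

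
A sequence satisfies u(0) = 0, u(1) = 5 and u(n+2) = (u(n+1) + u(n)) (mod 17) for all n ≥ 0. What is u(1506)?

11

u(0) = 0,  u(1) = 5,  u(2) = 5,  u(3) = 10,  u(4) = 15,  u(5) = 8,  u(6) = 6,  u(7) = 14,  u(8) = 3,  u(9) = 0,  u(10) = 3,  u(11) = 3,  u(12) = 6,  u(13) = 9,  u(14) = 15,  u(15) = 7,  u(16) = 5,  u(17) = 12,  u(18) = 0,  u(19) = 12,  u(20) = 12,  u(21) = 7,  u(22) = 2,  u(23) = 9,  u(24) = 11,  u(25) = 3,  u(26) = 14,  u(27) = 0,  u(28) = 14,  u(29) = 14,  u(30) = 11,  u(31) = 8,  u(32) = 2,  u(33) = 10,  u(34) = 12,  u(35) = 5,  u(36) = 0,  u(37) = 5.
Since (u(36), u(37)) = (u(0), u(1)) = (0, 5) (two consecutive terms determine the rest), the sequence is periodic with period 36.
So u(1506) = u(0 + ((1506-0) mod 36)) = u(30) = 11.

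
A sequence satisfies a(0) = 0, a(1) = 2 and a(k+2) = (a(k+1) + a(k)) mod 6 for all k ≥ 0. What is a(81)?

2

a(0) = 0; a(1) = 2; a(2) = 2; a(3) = 4; a(4) = 0; a(5) = 4; a(6) = 4; a(7) = 2; a(8) = 0; a(9) = 2.
The sequence repeats with period 8.
So a(81) = a(0 + ((81-0) mod 8)) = a(1) = 2.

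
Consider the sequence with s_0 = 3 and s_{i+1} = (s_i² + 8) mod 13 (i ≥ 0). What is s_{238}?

9

We have s_0 = 3,  s_1 = 4,  s_2 = 11,  s_3 = 12,  s_4 = 9,  s_5 = 11.
Since s_5 = s_2 = 11, the sequence is eventually periodic: after a pre-period of length 2 it cycles with period 3.
For i ≥ 2, s_i depends only on (i - 2) mod 3. (238 - 2) mod 3 = 2, so s_{238} = s_4 = 9.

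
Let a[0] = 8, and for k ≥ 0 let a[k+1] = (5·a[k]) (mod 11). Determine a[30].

a[0] = 8,  a[1] = 7,  a[2] = 2,  a[3] = 10,  a[4] = 6,  a[5] = 8.
The sequence repeats with period 5.
So a[30] = a[0 + ((30-0) mod 5)] = a[0] = 8.

8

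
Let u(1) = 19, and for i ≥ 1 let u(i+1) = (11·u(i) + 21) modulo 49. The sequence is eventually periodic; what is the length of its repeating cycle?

21

Listing terms: u(1) = 19,  u(2) = 34,  u(3) = 3,  u(4) = 5,  u(5) = 27,  u(6) = 24,  u(7) = 40,  u(8) = 20,  u(9) = 45,  u(10) = 26,  u(11) = 13,  u(12) = 17,  u(13) = 12,  u(14) = 6,  u(15) = 38,  u(16) = 47,  u(17) = 48,  u(18) = 10,  u(19) = 33,  u(20) = 41,  u(21) = 31,  u(22) = 19.
The sequence repeats with period 21.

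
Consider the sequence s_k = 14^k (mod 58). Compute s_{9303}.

Listing terms: s_1 = 14; s_2 = 22; s_3 = 18; s_4 = 20; s_5 = 48; s_6 = 34; s_7 = 12; s_8 = 52; s_9 = 32; s_{10} = 42; s_{11} = 8; s_{12} = 54; s_{13} = 2; s_{14} = 28; s_{15} = 44; s_{16} = 36; s_{17} = 40; s_{18} = 38; s_{19} = 10; s_{20} = 24; s_{21} = 46; s_{22} = 6; s_{23} = 26; s_{24} = 16; s_{25} = 50; s_{26} = 4; s_{27} = 56; s_{28} = 30; s_{29} = 14.
Since s_{29} = s_1 = 14, the sequence is periodic with period 28.
So s_{9303} = s_{1 + ((9303-1) mod 28)} = s_7 = 12.

12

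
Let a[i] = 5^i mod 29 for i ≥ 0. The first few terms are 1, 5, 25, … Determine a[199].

9

Computing terms: a[0] = 1; a[1] = 5; a[2] = 25; a[3] = 9; a[4] = 16; a[5] = 22; a[6] = 23; a[7] = 28; a[8] = 24; a[9] = 4; a[10] = 20; a[11] = 13; a[12] = 7; a[13] = 6; a[14] = 1.
Since a[14] = a[0] = 1, the sequence is periodic with period 14.
(199 - 0) mod 14 = 3, so a[199] = a[3] = 9.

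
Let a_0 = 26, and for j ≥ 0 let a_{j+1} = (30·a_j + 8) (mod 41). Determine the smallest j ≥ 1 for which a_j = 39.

Computing terms: a_0 = 26, a_1 = 9, a_2 = 32, a_3 = 25, a_4 = 20, a_5 = 34, a_6 = 3, a_7 = 16, a_8 = 37, a_9 = 11, a_{10} = 10, a_{11} = 21, a_{12} = 23, a_{13} = 1, a_{14} = 38, a_{15} = 0, a_{16} = 8, a_{17} = 2, a_{18} = 27, a_{19} = 39, a_{20} = 30, a_{21} = 6, a_{22} = 24, a_{23} = 31, a_{24} = 36, a_{25} = 22, a_{26} = 12, a_{27} = 40, a_{28} = 19, a_{29} = 4, a_{30} = 5, a_{31} = 35, a_{32} = 33, a_{33} = 14, a_{34} = 18, a_{35} = 15, a_{36} = 7, a_{37} = 13, a_{38} = 29, a_{39} = 17, a_{40} = 26.
Since a_{40} = a_0 = 26, the sequence is periodic with period 40.
The value 39 first appears (with j ≥ 1) at a_{19}.

19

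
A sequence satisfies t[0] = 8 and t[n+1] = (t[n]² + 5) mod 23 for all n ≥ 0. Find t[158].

5

Listing terms: t[0] = 8; t[1] = 0; t[2] = 5; t[3] = 7; t[4] = 8.
The sequence repeats with period 4.
So t[158] = t[0 + ((158-0) mod 4)] = t[2] = 5.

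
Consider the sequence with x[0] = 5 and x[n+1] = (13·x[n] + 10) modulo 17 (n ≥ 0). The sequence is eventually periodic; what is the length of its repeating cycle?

4

We have x[0] = 5, x[1] = 7, x[2] = 16, x[3] = 14, x[4] = 5.
Since x[4] = x[0] = 5, the sequence is periodic with period 4.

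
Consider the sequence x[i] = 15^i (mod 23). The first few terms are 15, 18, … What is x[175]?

Computing terms: x[1] = 15; x[2] = 18; x[3] = 17; x[4] = 2; x[5] = 7; x[6] = 13; x[7] = 11; x[8] = 4; x[9] = 14; x[10] = 3; x[11] = 22; x[12] = 8; x[13] = 5; x[14] = 6; x[15] = 21; x[16] = 16; x[17] = 10; x[18] = 12; x[19] = 19; x[20] = 9; x[21] = 20; x[22] = 1; x[23] = 15.
The sequence repeats with period 22.
(175 - 1) mod 22 = 20, so x[175] = x[21] = 20.

20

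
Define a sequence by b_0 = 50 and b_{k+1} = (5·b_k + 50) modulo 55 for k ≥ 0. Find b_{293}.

We have b_0 = 50; b_1 = 25; b_2 = 10; b_3 = 45; b_4 = 0; b_5 = 50.
Since b_5 = b_0 = 50, the sequence is periodic with period 5.
So b_{293} = b_{0 + ((293-0) mod 5)} = b_3 = 45.

45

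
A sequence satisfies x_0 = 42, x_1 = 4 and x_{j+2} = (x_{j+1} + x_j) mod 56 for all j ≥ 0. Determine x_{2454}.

Listing terms: x_0 = 42; x_1 = 4; x_2 = 46; x_3 = 50; x_4 = 40; x_5 = 34; x_6 = 18; x_7 = 52; x_8 = 14; x_9 = 10; x_{10} = 24; x_{11} = 34; x_{12} = 2; x_{13} = 36; x_{14} = 38; x_{15} = 18; x_{16} = 0; x_{17} = 18; x_{18} = 18; x_{19} = 36; x_{20} = 54; x_{21} = 34; x_{22} = 32; x_{23} = 10; x_{24} = 42; x_{25} = 52; x_{26} = 38; x_{27} = 34; x_{28} = 16; x_{29} = 50; x_{30} = 10; x_{31} = 4; x_{32} = 14; x_{33} = 18; x_{34} = 32; x_{35} = 50; x_{36} = 26; x_{37} = 20; x_{38} = 46; x_{39} = 10; x_{40} = 0; x_{41} = 10; x_{42} = 10; x_{43} = 20; x_{44} = 30; x_{45} = 50; x_{46} = 24; x_{47} = 18; x_{48} = 42; x_{49} = 4.
Since (x_{48}, x_{49}) = (x_0, x_1) = (42, 4) (two consecutive terms determine the rest), the sequence is periodic with period 48.
(2454 - 0) mod 48 = 6, so x_{2454} = x_6 = 18.

18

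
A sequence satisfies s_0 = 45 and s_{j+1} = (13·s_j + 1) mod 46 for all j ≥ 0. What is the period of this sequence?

We have s_0 = 45,  s_1 = 34,  s_2 = 29,  s_3 = 10,  s_4 = 39,  s_5 = 2,  s_6 = 27,  s_7 = 30,  s_8 = 23,  s_9 = 24,  s_{10} = 37,  s_{11} = 22,  s_{12} = 11,  s_{13} = 6,  s_{14} = 33,  s_{15} = 16,  s_{16} = 25,  s_{17} = 4,  s_{18} = 7,  s_{19} = 0,  s_{20} = 1,  s_{21} = 14,  s_{22} = 45.
Since s_{22} = s_0 = 45, the sequence is periodic with period 22.

22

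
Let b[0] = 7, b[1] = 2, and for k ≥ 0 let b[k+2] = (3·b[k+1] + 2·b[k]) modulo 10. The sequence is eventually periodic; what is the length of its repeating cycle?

Listing terms: b[0] = 7, b[1] = 2, b[2] = 0, b[3] = 4, b[4] = 2, b[5] = 4, b[6] = 6, b[7] = 6, b[8] = 0, b[9] = 2, b[10] = 6, b[11] = 2, b[12] = 8, b[13] = 8, b[14] = 0, b[15] = 6, b[16] = 8, b[17] = 6, b[18] = 4, b[19] = 4, b[20] = 0, b[21] = 8, b[22] = 4, b[23] = 8, b[24] = 2, b[25] = 2, b[26] = 0.
Since (b[25], b[26]) = (b[1], b[2]) = (2, 0) (two consecutive terms determine the rest), the sequence is eventually periodic: after a pre-period of length 1 it cycles with period 24.

24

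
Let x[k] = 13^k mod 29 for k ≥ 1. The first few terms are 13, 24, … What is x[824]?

23

x[1] = 13, x[2] = 24, x[3] = 22, x[4] = 25, x[5] = 6, x[6] = 20, x[7] = 28, x[8] = 16, x[9] = 5, x[10] = 7, x[11] = 4, x[12] = 23, x[13] = 9, x[14] = 1, x[15] = 13.
Since x[15] = x[1] = 13, the sequence is periodic with period 14.
So x[824] = x[1 + ((824-1) mod 14)] = x[12] = 23.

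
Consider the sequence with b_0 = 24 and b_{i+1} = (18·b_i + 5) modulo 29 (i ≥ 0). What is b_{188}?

25

We have b_0 = 24; b_1 = 2; b_2 = 12; b_3 = 18; b_4 = 10; b_5 = 11; b_6 = 0; b_7 = 5; b_8 = 8; b_9 = 4; b_{10} = 19; b_{11} = 28; b_{12} = 16; b_{13} = 3; b_{14} = 1; b_{15} = 23; b_{16} = 13; b_{17} = 7; b_{18} = 15; b_{19} = 14; b_{20} = 25; b_{21} = 20; b_{22} = 17; b_{23} = 21; b_{24} = 6; b_{25} = 26; b_{26} = 9; b_{27} = 22; b_{28} = 24.
The sequence repeats with period 28.
So b_{188} = b_{0 + ((188-0) mod 28)} = b_{20} = 25.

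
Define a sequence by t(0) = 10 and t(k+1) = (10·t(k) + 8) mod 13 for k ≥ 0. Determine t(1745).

Computing terms: t(0) = 10,  t(1) = 4,  t(2) = 9,  t(3) = 7,  t(4) = 0,  t(5) = 8,  t(6) = 10.
The sequence repeats with period 6.
So t(1745) = t(0 + ((1745-0) mod 6)) = t(5) = 8.

8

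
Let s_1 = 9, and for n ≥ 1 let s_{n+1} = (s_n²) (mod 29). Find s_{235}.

20

Computing terms: s_1 = 9,  s_2 = 23,  s_3 = 7,  s_4 = 20,  s_5 = 23.
Since s_5 = s_2 = 23, the sequence is eventually periodic: after a pre-period of length 1 it cycles with period 3.
For n ≥ 2, s_n depends only on (n - 2) mod 3. (235 - 2) mod 3 = 2, so s_{235} = s_4 = 20.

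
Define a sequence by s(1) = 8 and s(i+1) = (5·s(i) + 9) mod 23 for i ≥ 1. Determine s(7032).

s(1) = 8,  s(2) = 3,  s(3) = 1,  s(4) = 14,  s(5) = 10,  s(6) = 13,  s(7) = 5,  s(8) = 11,  s(9) = 18,  s(10) = 7,  s(11) = 21,  s(12) = 22,  s(13) = 4,  s(14) = 6,  s(15) = 16,  s(16) = 20,  s(17) = 17,  s(18) = 2,  s(19) = 19,  s(20) = 12,  s(21) = 0,  s(22) = 9,  s(23) = 8.
Since s(23) = s(1) = 8, the sequence is periodic with period 22.
So s(7032) = s(1 + ((7032-1) mod 22)) = s(14) = 6.

6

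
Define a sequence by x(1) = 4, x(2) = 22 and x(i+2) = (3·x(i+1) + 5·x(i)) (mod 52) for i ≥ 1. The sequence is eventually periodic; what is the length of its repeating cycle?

We have x(1) = 4; x(2) = 22; x(3) = 34; x(4) = 4; x(5) = 26; x(6) = 46; x(7) = 8; x(8) = 46; x(9) = 22; x(10) = 36; x(11) = 10; x(12) = 2; x(13) = 4; x(14) = 22.
Since (x(13), x(14)) = (x(1), x(2)) = (4, 22) (two consecutive terms determine the rest), the sequence is periodic with period 12.

12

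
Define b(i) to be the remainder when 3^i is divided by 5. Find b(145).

Computing terms: b(1) = 3,  b(2) = 4,  b(3) = 2,  b(4) = 1,  b(5) = 3.
The sequence repeats with period 4.
(145 - 1) mod 4 = 0, so b(145) = b(1) = 3.

3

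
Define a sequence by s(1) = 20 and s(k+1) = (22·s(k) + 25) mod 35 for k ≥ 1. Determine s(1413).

5

Computing terms: s(1) = 20; s(2) = 10; s(3) = 0; s(4) = 25; s(5) = 15; s(6) = 5; s(7) = 30; s(8) = 20.
The sequence repeats with period 7.
So s(1413) = s(1 + ((1413-1) mod 7)) = s(6) = 5.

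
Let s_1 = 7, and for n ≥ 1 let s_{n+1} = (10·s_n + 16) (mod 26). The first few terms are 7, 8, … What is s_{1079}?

Listing terms: s_1 = 7, s_2 = 8, s_3 = 18, s_4 = 14, s_5 = 0, s_6 = 16, s_7 = 20, s_8 = 8.
Since s_8 = s_2 = 8, the sequence is eventually periodic: after a pre-period of length 1 it cycles with period 6.
For n ≥ 2, s_n depends only on (n - 2) mod 6. (1079 - 2) mod 6 = 3, so s_{1079} = s_5 = 0.

0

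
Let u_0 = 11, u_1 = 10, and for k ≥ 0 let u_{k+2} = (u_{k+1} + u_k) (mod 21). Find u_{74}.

Listing terms: u_0 = 11, u_1 = 10, u_2 = 0, u_3 = 10, u_4 = 10, u_5 = 20, u_6 = 9, u_7 = 8, u_8 = 17, u_9 = 4, u_{10} = 0, u_{11} = 4, u_{12} = 4, u_{13} = 8, u_{14} = 12, u_{15} = 20, u_{16} = 11, u_{17} = 10.
The sequence repeats with period 16.
(74 - 0) mod 16 = 10, so u_{74} = u_{10} = 0.

0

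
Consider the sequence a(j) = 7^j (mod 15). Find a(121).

Computing terms: a(0) = 1, a(1) = 7, a(2) = 4, a(3) = 13, a(4) = 1.
The sequence repeats with period 4.
(121 - 0) mod 4 = 1, so a(121) = a(1) = 7.

7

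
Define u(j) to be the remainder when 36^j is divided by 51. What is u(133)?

15

Computing terms: u(1) = 36, u(2) = 21, u(3) = 42, u(4) = 33, u(5) = 15, u(6) = 30, u(7) = 9, u(8) = 18, u(9) = 36.
The sequence repeats with period 8.
So u(133) = u(1 + ((133-1) mod 8)) = u(5) = 15.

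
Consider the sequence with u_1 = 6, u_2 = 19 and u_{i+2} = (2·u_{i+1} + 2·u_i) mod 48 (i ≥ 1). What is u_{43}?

0

We have u_1 = 6, u_2 = 19, u_3 = 2, u_4 = 42, u_5 = 40, u_6 = 20, u_7 = 24, u_8 = 40, u_9 = 32, u_{10} = 0, u_{11} = 16, u_{12} = 32, u_{13} = 0.
Since (u_{12}, u_{13}) = (u_9, u_{10}) = (32, 0) (two consecutive terms determine the rest), the sequence is eventually periodic: after a pre-period of length 8 it cycles with period 3.
For i ≥ 9, u_i depends only on (i - 9) mod 3. (43 - 9) mod 3 = 1, so u_{43} = u_{10} = 0.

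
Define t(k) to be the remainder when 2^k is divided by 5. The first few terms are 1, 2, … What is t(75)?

3

We have t(0) = 1,  t(1) = 2,  t(2) = 4,  t(3) = 3,  t(4) = 1.
The sequence repeats with period 4.
(75 - 0) mod 4 = 3, so t(75) = t(3) = 3.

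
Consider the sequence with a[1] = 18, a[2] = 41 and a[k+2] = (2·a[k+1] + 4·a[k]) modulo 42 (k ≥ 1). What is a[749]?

Computing terms: a[1] = 18; a[2] = 41; a[3] = 28; a[4] = 10; a[5] = 6; a[6] = 10; a[7] = 2; a[8] = 2; a[9] = 12; a[10] = 32; a[11] = 28; a[12] = 16; a[13] = 18; a[14] = 16; a[15] = 20; a[16] = 20; a[17] = 36; a[18] = 26; a[19] = 28; a[20] = 34; a[21] = 12; a[22] = 34; a[23] = 32; a[24] = 32; a[25] = 24; a[26] = 8; a[27] = 28; a[28] = 4; a[29] = 36; a[30] = 4; a[31] = 26; a[32] = 26; a[33] = 30; a[34] = 38; a[35] = 28; a[36] = 40; a[37] = 24; a[38] = 40; a[39] = 8; a[40] = 8; a[41] = 6; a[42] = 2; a[43] = 28; a[44] = 22; a[45] = 30; a[46] = 22; a[47] = 38; a[48] = 38; a[49] = 18; a[50] = 20; a[51] = 28; a[52] = 10.
Since (a[51], a[52]) = (a[3], a[4]) = (28, 10) (two consecutive terms determine the rest), the sequence is eventually periodic: after a pre-period of length 2 it cycles with period 48.
For k ≥ 3, a[k] depends only on (k - 3) mod 48. (749 - 3) mod 48 = 26, so a[749] = a[29] = 36.

36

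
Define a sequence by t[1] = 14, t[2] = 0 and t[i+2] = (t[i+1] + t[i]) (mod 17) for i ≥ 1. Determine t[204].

9

Computing terms: t[1] = 14, t[2] = 0, t[3] = 14, t[4] = 14, t[5] = 11, t[6] = 8, t[7] = 2, t[8] = 10, t[9] = 12, t[10] = 5, t[11] = 0, t[12] = 5, t[13] = 5, t[14] = 10, t[15] = 15, t[16] = 8, t[17] = 6, t[18] = 14, t[19] = 3, t[20] = 0, t[21] = 3, t[22] = 3, t[23] = 6, t[24] = 9, t[25] = 15, t[26] = 7, t[27] = 5, t[28] = 12, t[29] = 0, t[30] = 12, t[31] = 12, t[32] = 7, t[33] = 2, t[34] = 9, t[35] = 11, t[36] = 3, t[37] = 14, t[38] = 0.
The sequence repeats with period 36.
So t[204] = t[1 + ((204-1) mod 36)] = t[24] = 9.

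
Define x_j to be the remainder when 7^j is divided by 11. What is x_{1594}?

3

We have x_0 = 1, x_1 = 7, x_2 = 5, x_3 = 2, x_4 = 3, x_5 = 10, x_6 = 4, x_7 = 6, x_8 = 9, x_9 = 8, x_{10} = 1.
The sequence repeats with period 10.
So x_{1594} = x_{0 + ((1594-0) mod 10)} = x_4 = 3.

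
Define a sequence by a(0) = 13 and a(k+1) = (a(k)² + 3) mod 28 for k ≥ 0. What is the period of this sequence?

a(0) = 13, a(1) = 4, a(2) = 19, a(3) = 0, a(4) = 3, a(5) = 12, a(6) = 7, a(7) = 24, a(8) = 19.
Since a(8) = a(2) = 19, the sequence is eventually periodic: after a pre-period of length 2 it cycles with period 6.

6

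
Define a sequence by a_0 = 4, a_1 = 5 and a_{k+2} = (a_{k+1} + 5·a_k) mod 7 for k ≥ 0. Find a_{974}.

6

Listing terms: a_0 = 4, a_1 = 5, a_2 = 4, a_3 = 1, a_4 = 0, a_5 = 5, a_6 = 5, a_7 = 2, a_8 = 6, a_9 = 2, a_{10} = 4, a_{11} = 0, a_{12} = 6, a_{13} = 6, a_{14} = 1, a_{15} = 3, a_{16} = 1, a_{17} = 2, a_{18} = 0, a_{19} = 3, a_{20} = 3, a_{21} = 4, a_{22} = 5.
Since (a_{21}, a_{22}) = (a_0, a_1) = (4, 5) (two consecutive terms determine the rest), the sequence is periodic with period 21.
So a_{974} = a_{0 + ((974-0) mod 21)} = a_8 = 6.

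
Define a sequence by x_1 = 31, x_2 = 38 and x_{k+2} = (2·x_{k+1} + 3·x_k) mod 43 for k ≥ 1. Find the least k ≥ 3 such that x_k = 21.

x_1 = 31; x_2 = 38; x_3 = 40; x_4 = 22; x_5 = 35; x_6 = 7; x_7 = 33; x_8 = 1; x_9 = 15; x_{10} = 33; x_{11} = 25; x_{12} = 20; x_{13} = 29; x_{14} = 32; x_{15} = 22; x_{16} = 11; x_{17} = 2; x_{18} = 37; x_{19} = 37; x_{20} = 13; x_{21} = 8; x_{22} = 12; x_{23} = 5; x_{24} = 3; x_{25} = 21; x_{26} = 8; x_{27} = 36; x_{28} = 10; x_{29} = 42; x_{30} = 28; x_{31} = 10; x_{32} = 18; x_{33} = 23; x_{34} = 14; x_{35} = 11; x_{36} = 21; x_{37} = 32; x_{38} = 41; x_{39} = 6; x_{40} = 6; x_{41} = 30; x_{42} = 35; x_{43} = 31; x_{44} = 38.
The sequence repeats with period 42.
The value 21 first appears (with k ≥ 3) at x_{25}.

25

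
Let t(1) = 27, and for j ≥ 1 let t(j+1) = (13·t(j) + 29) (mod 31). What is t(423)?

9

t(1) = 27; t(2) = 8; t(3) = 9; t(4) = 22; t(5) = 5; t(6) = 1; t(7) = 11; t(8) = 17; t(9) = 2; t(10) = 24; t(11) = 0; t(12) = 29; t(13) = 3; t(14) = 6; t(15) = 14; t(16) = 25; t(17) = 13; t(18) = 12; t(19) = 30; t(20) = 16; t(21) = 20; t(22) = 10; t(23) = 4; t(24) = 19; t(25) = 28; t(26) = 21; t(27) = 23; t(28) = 18; t(29) = 15; t(30) = 7; t(31) = 27.
The sequence repeats with period 30.
(423 - 1) mod 30 = 2, so t(423) = t(3) = 9.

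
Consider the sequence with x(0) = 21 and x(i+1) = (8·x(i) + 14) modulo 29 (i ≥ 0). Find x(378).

4

We have x(0) = 21; x(1) = 8; x(2) = 20; x(3) = 0; x(4) = 14; x(5) = 10; x(6) = 7; x(7) = 12; x(8) = 23; x(9) = 24; x(10) = 3; x(11) = 9; x(12) = 28; x(13) = 6; x(14) = 4; x(15) = 17; x(16) = 5; x(17) = 25; x(18) = 11; x(19) = 15; x(20) = 18; x(21) = 13; x(22) = 2; x(23) = 1; x(24) = 22; x(25) = 16; x(26) = 26; x(27) = 19; x(28) = 21.
The sequence repeats with period 28.
(378 - 0) mod 28 = 14, so x(378) = x(14) = 4.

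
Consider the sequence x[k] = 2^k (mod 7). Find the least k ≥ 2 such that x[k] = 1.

x[1] = 2, x[2] = 4, x[3] = 1, x[4] = 2.
Since x[4] = x[1] = 2, the sequence is periodic with period 3.
The value 1 first appears (with k ≥ 2) at x[3].

3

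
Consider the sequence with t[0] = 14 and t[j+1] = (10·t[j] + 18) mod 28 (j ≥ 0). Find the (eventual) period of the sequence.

Computing terms: t[0] = 14, t[1] = 18, t[2] = 2, t[3] = 10, t[4] = 6, t[5] = 22, t[6] = 14.
Since t[6] = t[0] = 14, the sequence is periodic with period 6.

6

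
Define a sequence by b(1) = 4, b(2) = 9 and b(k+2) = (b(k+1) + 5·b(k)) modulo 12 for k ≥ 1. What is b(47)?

Listing terms: b(1) = 4, b(2) = 9, b(3) = 5, b(4) = 2, b(5) = 3, b(6) = 1, b(7) = 4, b(8) = 9.
The sequence repeats with period 6.
So b(47) = b(1 + ((47-1) mod 6)) = b(5) = 3.

3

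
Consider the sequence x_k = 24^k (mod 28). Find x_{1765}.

We have x_0 = 1,  x_1 = 24,  x_2 = 16,  x_3 = 20,  x_4 = 4,  x_5 = 12,  x_6 = 8,  x_7 = 24.
Since x_7 = x_1 = 24, the sequence is eventually periodic: after a pre-period of length 1 it cycles with period 6.
For k ≥ 1, x_k depends only on (k - 1) mod 6. (1765 - 1) mod 6 = 0, so x_{1765} = x_1 = 24.

24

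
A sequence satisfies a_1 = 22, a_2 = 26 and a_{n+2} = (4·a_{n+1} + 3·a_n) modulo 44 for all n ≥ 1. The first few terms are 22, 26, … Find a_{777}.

Listing terms: a_1 = 22, a_2 = 26, a_3 = 38, a_4 = 10, a_5 = 22, a_6 = 30, a_7 = 10, a_8 = 42, a_9 = 22, a_{10} = 38, a_{11} = 42, a_{12} = 18, a_{13} = 22, a_{14} = 10, a_{15} = 18, a_{16} = 14, a_{17} = 22, a_{18} = 42, a_{19} = 14, a_{20} = 6, a_{21} = 22, a_{22} = 18, a_{23} = 6, a_{24} = 34, a_{25} = 22, a_{26} = 14, a_{27} = 34, a_{28} = 2, a_{29} = 22, a_{30} = 6, a_{31} = 2, a_{32} = 26, a_{33} = 22, a_{34} = 34, a_{35} = 26, a_{36} = 30, a_{37} = 22, a_{38} = 2, a_{39} = 30, a_{40} = 38, a_{41} = 22, a_{42} = 26.
Since (a_{41}, a_{42}) = (a_1, a_2) = (22, 26) (two consecutive terms determine the rest), the sequence is periodic with period 40.
So a_{777} = a_{1 + ((777-1) mod 40)} = a_{17} = 22.

22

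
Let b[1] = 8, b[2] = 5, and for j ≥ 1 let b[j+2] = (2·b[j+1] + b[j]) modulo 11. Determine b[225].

Listing terms: b[1] = 8,  b[2] = 5,  b[3] = 7,  b[4] = 8,  b[5] = 1,  b[6] = 10,  b[7] = 10,  b[8] = 8,  b[9] = 4,  b[10] = 5,  b[11] = 3,  b[12] = 0,  b[13] = 3,  b[14] = 6,  b[15] = 4,  b[16] = 3,  b[17] = 10,  b[18] = 1,  b[19] = 1,  b[20] = 3,  b[21] = 7,  b[22] = 6,  b[23] = 8,  b[24] = 0,  b[25] = 8,  b[26] = 5.
Since (b[25], b[26]) = (b[1], b[2]) = (8, 5) (two consecutive terms determine the rest), the sequence is periodic with period 24.
So b[225] = b[1 + ((225-1) mod 24)] = b[9] = 4.

4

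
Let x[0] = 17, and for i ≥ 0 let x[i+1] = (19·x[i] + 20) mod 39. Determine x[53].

Listing terms: x[0] = 17, x[1] = 31, x[2] = 24, x[3] = 8, x[4] = 16, x[5] = 12, x[6] = 14, x[7] = 13, x[8] = 33, x[9] = 23, x[10] = 28, x[11] = 6, x[12] = 17.
The sequence repeats with period 12.
So x[53] = x[0 + ((53-0) mod 12)] = x[5] = 12.

12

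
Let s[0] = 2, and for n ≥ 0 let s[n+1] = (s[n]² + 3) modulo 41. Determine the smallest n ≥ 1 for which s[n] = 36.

6

Computing terms: s[0] = 2; s[1] = 7; s[2] = 11; s[3] = 1; s[4] = 4; s[5] = 19; s[6] = 36; s[7] = 28; s[8] = 8; s[9] = 26; s[10] = 23; s[11] = 40; s[12] = 4.
Since s[12] = s[4] = 4, the sequence is eventually periodic: after a pre-period of length 4 it cycles with period 8.
The value 36 first appears (with n ≥ 1) at s[6].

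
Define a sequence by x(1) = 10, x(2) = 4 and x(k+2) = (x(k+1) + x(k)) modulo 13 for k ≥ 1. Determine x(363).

We have x(1) = 10; x(2) = 4; x(3) = 1; x(4) = 5; x(5) = 6; x(6) = 11; x(7) = 4; x(8) = 2; x(9) = 6; x(10) = 8; x(11) = 1; x(12) = 9; x(13) = 10; x(14) = 6; x(15) = 3; x(16) = 9; x(17) = 12; x(18) = 8; x(19) = 7; x(20) = 2; x(21) = 9; x(22) = 11; x(23) = 7; x(24) = 5; x(25) = 12; x(26) = 4; x(27) = 3; x(28) = 7; x(29) = 10; x(30) = 4.
The sequence repeats with period 28.
So x(363) = x(1 + ((363-1) mod 28)) = x(27) = 3.

3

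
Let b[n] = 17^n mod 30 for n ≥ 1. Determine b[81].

17

Listing terms: b[1] = 17,  b[2] = 19,  b[3] = 23,  b[4] = 1,  b[5] = 17.
The sequence repeats with period 4.
(81 - 1) mod 4 = 0, so b[81] = b[1] = 17.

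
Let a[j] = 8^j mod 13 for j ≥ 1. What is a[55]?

Listing terms: a[1] = 8, a[2] = 12, a[3] = 5, a[4] = 1, a[5] = 8.
The sequence repeats with period 4.
(55 - 1) mod 4 = 2, so a[55] = a[3] = 5.

5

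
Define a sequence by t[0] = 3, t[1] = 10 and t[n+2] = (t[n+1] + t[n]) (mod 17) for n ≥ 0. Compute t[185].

t[0] = 3,  t[1] = 10,  t[2] = 13,  t[3] = 6,  t[4] = 2,  t[5] = 8,  t[6] = 10,  t[7] = 1,  t[8] = 11,  t[9] = 12,  t[10] = 6,  t[11] = 1,  t[12] = 7,  t[13] = 8,  t[14] = 15,  t[15] = 6,  t[16] = 4,  t[17] = 10,  t[18] = 14,  t[19] = 7,  t[20] = 4,  t[21] = 11,  t[22] = 15,  t[23] = 9,  t[24] = 7,  t[25] = 16,  t[26] = 6,  t[27] = 5,  t[28] = 11,  t[29] = 16,  t[30] = 10,  t[31] = 9,  t[32] = 2,  t[33] = 11,  t[34] = 13,  t[35] = 7,  t[36] = 3,  t[37] = 10.
The sequence repeats with period 36.
(185 - 0) mod 36 = 5, so t[185] = t[5] = 8.

8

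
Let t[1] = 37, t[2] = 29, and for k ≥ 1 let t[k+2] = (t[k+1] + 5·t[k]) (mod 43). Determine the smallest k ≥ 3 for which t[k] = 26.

40

t[1] = 37,  t[2] = 29,  t[3] = 42,  t[4] = 15,  t[5] = 10,  t[6] = 42,  t[7] = 6,  t[8] = 1,  t[9] = 31,  t[10] = 36,  t[11] = 19,  t[12] = 27,  t[13] = 36,  t[14] = 42,  t[15] = 7,  t[16] = 2,  t[17] = 37,  t[18] = 4,  t[19] = 17,  t[20] = 37,  t[21] = 36,  t[22] = 6,  t[23] = 14,  t[24] = 1,  t[25] = 28,  t[26] = 33,  t[27] = 1,  t[28] = 37,  t[29] = 42,  t[30] = 12,  t[31] = 7,  t[32] = 24,  t[33] = 16,  t[34] = 7,  t[35] = 1,  t[36] = 36,  t[37] = 41,  t[38] = 6,  t[39] = 39,  t[40] = 26,  t[41] = 6,  t[42] = 7,  t[43] = 37,  t[44] = 29.
Since (t[43], t[44]) = (t[1], t[2]) = (37, 29) (two consecutive terms determine the rest), the sequence is periodic with period 42.
The value 26 first appears (with k ≥ 3) at t[40].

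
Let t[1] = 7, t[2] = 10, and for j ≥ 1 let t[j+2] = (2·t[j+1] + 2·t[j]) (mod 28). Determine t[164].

t[1] = 7; t[2] = 10; t[3] = 6; t[4] = 4; t[5] = 20; t[6] = 20; t[7] = 24; t[8] = 4; t[9] = 0; t[10] = 8; t[11] = 16; t[12] = 20; t[13] = 16; t[14] = 16; t[15] = 8; t[16] = 20; t[17] = 0; t[18] = 12; t[19] = 24; t[20] = 16; t[21] = 24; t[22] = 24; t[23] = 12; t[24] = 16; t[25] = 0; t[26] = 4; t[27] = 8; t[28] = 24; t[29] = 8; t[30] = 8; t[31] = 4; t[32] = 24; t[33] = 0; t[34] = 20; t[35] = 12; t[36] = 8; t[37] = 12; t[38] = 12; t[39] = 20; t[40] = 8; t[41] = 0; t[42] = 16; t[43] = 4; t[44] = 12; t[45] = 4; t[46] = 4; t[47] = 16; t[48] = 12; t[49] = 0; t[50] = 24; t[51] = 20; t[52] = 4; t[53] = 20.
Since (t[52], t[53]) = (t[4], t[5]) = (4, 20) (two consecutive terms determine the rest), the sequence is eventually periodic: after a pre-period of length 3 it cycles with period 48.
For j ≥ 4, t[j] depends only on (j - 4) mod 48. (164 - 4) mod 48 = 16, so t[164] = t[20] = 16.

16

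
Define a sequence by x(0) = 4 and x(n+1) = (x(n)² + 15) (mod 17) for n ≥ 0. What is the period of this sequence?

3

x(0) = 4,  x(1) = 14,  x(2) = 7,  x(3) = 13,  x(4) = 14.
Since x(4) = x(1) = 14, the sequence is eventually periodic: after a pre-period of length 1 it cycles with period 3.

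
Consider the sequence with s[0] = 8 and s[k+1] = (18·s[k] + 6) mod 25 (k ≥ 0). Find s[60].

8

Computing terms: s[0] = 8, s[1] = 0, s[2] = 6, s[3] = 14, s[4] = 8.
The sequence repeats with period 4.
So s[60] = s[0 + ((60-0) mod 4)] = s[0] = 8.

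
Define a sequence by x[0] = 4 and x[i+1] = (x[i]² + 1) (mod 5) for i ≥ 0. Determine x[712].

2

Listing terms: x[0] = 4, x[1] = 2, x[2] = 0, x[3] = 1, x[4] = 2.
Since x[4] = x[1] = 2, the sequence is eventually periodic: after a pre-period of length 1 it cycles with period 3.
For i ≥ 1, x[i] depends only on (i - 1) mod 3. (712 - 1) mod 3 = 0, so x[712] = x[1] = 2.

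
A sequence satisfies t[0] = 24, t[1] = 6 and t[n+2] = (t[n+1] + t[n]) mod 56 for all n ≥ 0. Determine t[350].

14

Listing terms: t[0] = 24; t[1] = 6; t[2] = 30; t[3] = 36; t[4] = 10; t[5] = 46; t[6] = 0; t[7] = 46; t[8] = 46; t[9] = 36; t[10] = 26; t[11] = 6; t[12] = 32; t[13] = 38; t[14] = 14; t[15] = 52; t[16] = 10; t[17] = 6; t[18] = 16; t[19] = 22; t[20] = 38; t[21] = 4; t[22] = 42; t[23] = 46; t[24] = 32; t[25] = 22; t[26] = 54; t[27] = 20; t[28] = 18; t[29] = 38; t[30] = 0; t[31] = 38; t[32] = 38; t[33] = 20; t[34] = 2; t[35] = 22; t[36] = 24; t[37] = 46; t[38] = 14; t[39] = 4; t[40] = 18; t[41] = 22; t[42] = 40; t[43] = 6; t[44] = 46; t[45] = 52; t[46] = 42; t[47] = 38; t[48] = 24; t[49] = 6.
Since (t[48], t[49]) = (t[0], t[1]) = (24, 6) (two consecutive terms determine the rest), the sequence is periodic with period 48.
(350 - 0) mod 48 = 14, so t[350] = t[14] = 14.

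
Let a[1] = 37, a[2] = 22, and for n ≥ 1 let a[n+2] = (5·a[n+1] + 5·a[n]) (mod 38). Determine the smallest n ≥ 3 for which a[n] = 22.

11

Computing terms: a[1] = 37; a[2] = 22; a[3] = 29; a[4] = 27; a[5] = 14; a[6] = 15; a[7] = 31; a[8] = 2; a[9] = 13; a[10] = 37; a[11] = 22.
Since (a[10], a[11]) = (a[1], a[2]) = (37, 22) (two consecutive terms determine the rest), the sequence is periodic with period 9.
The value 22 next appears (with n ≥ 3) at a[11].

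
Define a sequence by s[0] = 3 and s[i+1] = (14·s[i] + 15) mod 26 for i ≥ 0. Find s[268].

19

s[0] = 3, s[1] = 5, s[2] = 7, s[3] = 9, s[4] = 11, s[5] = 13, s[6] = 15, s[7] = 17, s[8] = 19, s[9] = 21, s[10] = 23, s[11] = 25, s[12] = 1, s[13] = 3.
The sequence repeats with period 13.
So s[268] = s[0 + ((268-0) mod 13)] = s[8] = 19.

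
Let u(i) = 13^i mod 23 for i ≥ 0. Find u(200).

8

u(0) = 1,  u(1) = 13,  u(2) = 8,  u(3) = 12,  u(4) = 18,  u(5) = 4,  u(6) = 6,  u(7) = 9,  u(8) = 2,  u(9) = 3,  u(10) = 16,  u(11) = 1.
The sequence repeats with period 11.
So u(200) = u(0 + ((200-0) mod 11)) = u(2) = 8.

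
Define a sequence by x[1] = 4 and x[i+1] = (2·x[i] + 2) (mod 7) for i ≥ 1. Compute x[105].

1

Computing terms: x[1] = 4, x[2] = 3, x[3] = 1, x[4] = 4.
The sequence repeats with period 3.
(105 - 1) mod 3 = 2, so x[105] = x[3] = 1.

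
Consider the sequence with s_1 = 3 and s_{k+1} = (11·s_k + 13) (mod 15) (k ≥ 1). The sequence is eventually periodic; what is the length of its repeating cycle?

s_1 = 3; s_2 = 1; s_3 = 9; s_4 = 7; s_5 = 0; s_6 = 13; s_7 = 6; s_8 = 4; s_9 = 12; s_{10} = 10; s_{11} = 3.
Since s_{11} = s_1 = 3, the sequence is periodic with period 10.

10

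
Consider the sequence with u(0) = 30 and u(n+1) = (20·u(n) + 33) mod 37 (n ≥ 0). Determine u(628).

Listing terms: u(0) = 30, u(1) = 4, u(2) = 2, u(3) = 36, u(4) = 13, u(5) = 34, u(6) = 10, u(7) = 11, u(8) = 31, u(9) = 24, u(10) = 32, u(11) = 7, u(12) = 25, u(13) = 15, u(14) = 0, u(15) = 33, u(16) = 27, u(17) = 18, u(18) = 23, u(19) = 12, u(20) = 14, u(21) = 17, u(22) = 3, u(23) = 19, u(24) = 6, u(25) = 5, u(26) = 22, u(27) = 29, u(28) = 21, u(29) = 9, u(30) = 28, u(31) = 1, u(32) = 16, u(33) = 20, u(34) = 26, u(35) = 35, u(36) = 30.
Since u(36) = u(0) = 30, the sequence is periodic with period 36.
So u(628) = u(0 + ((628-0) mod 36)) = u(16) = 27.

27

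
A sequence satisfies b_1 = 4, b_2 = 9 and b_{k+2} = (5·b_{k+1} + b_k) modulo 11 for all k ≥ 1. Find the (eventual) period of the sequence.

Listing terms: b_1 = 4, b_2 = 9, b_3 = 5, b_4 = 1, b_5 = 10, b_6 = 7, b_7 = 1, b_8 = 1, b_9 = 6, b_{10} = 9, b_{11} = 7, b_{12} = 0, b_{13} = 7, b_{14} = 2, b_{15} = 6, b_{16} = 10, b_{17} = 1, b_{18} = 4, b_{19} = 10, b_{20} = 10, b_{21} = 5, b_{22} = 2, b_{23} = 4, b_{24} = 0, b_{25} = 4, b_{26} = 9.
Since (b_{25}, b_{26}) = (b_1, b_2) = (4, 9) (two consecutive terms determine the rest), the sequence is periodic with period 24.

24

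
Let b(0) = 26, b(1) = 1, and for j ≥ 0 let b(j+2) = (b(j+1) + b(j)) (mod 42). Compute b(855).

Listing terms: b(0) = 26,  b(1) = 1,  b(2) = 27,  b(3) = 28,  b(4) = 13,  b(5) = 41,  b(6) = 12,  b(7) = 11,  b(8) = 23,  b(9) = 34,  b(10) = 15,  b(11) = 7,  b(12) = 22,  b(13) = 29,  b(14) = 9,  b(15) = 38,  b(16) = 5,  b(17) = 1,  b(18) = 6,  b(19) = 7,  b(20) = 13,  b(21) = 20,  b(22) = 33,  b(23) = 11,  b(24) = 2,  b(25) = 13,  b(26) = 15,  b(27) = 28,  b(28) = 1,  b(29) = 29,  b(30) = 30,  b(31) = 17,  b(32) = 5,  b(33) = 22,  b(34) = 27,  b(35) = 7,  b(36) = 34,  b(37) = 41,  b(38) = 33,  b(39) = 32,  b(40) = 23,  b(41) = 13,  b(42) = 36,  b(43) = 7,  b(44) = 1,  b(45) = 8,  b(46) = 9,  b(47) = 17,  b(48) = 26,  b(49) = 1.
Since (b(48), b(49)) = (b(0), b(1)) = (26, 1) (two consecutive terms determine the rest), the sequence is periodic with period 48.
So b(855) = b(0 + ((855-0) mod 48)) = b(39) = 32.

32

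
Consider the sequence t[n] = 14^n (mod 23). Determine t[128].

We have t[0] = 1,  t[1] = 14,  t[2] = 12,  t[3] = 7,  t[4] = 6,  t[5] = 15,  t[6] = 3,  t[7] = 19,  t[8] = 13,  t[9] = 21,  t[10] = 18,  t[11] = 22,  t[12] = 9,  t[13] = 11,  t[14] = 16,  t[15] = 17,  t[16] = 8,  t[17] = 20,  t[18] = 4,  t[19] = 10,  t[20] = 2,  t[21] = 5,  t[22] = 1.
Since t[22] = t[0] = 1, the sequence is periodic with period 22.
So t[128] = t[0 + ((128-0) mod 22)] = t[18] = 4.

4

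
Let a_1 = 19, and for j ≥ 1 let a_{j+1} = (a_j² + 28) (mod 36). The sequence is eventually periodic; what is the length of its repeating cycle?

3

a_1 = 19, a_2 = 29, a_3 = 5, a_4 = 17, a_5 = 29.
Since a_5 = a_2 = 29, the sequence is eventually periodic: after a pre-period of length 1 it cycles with period 3.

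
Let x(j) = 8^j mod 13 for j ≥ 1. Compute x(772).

We have x(1) = 8, x(2) = 12, x(3) = 5, x(4) = 1, x(5) = 8.
Since x(5) = x(1) = 8, the sequence is periodic with period 4.
So x(772) = x(1 + ((772-1) mod 4)) = x(4) = 1.

1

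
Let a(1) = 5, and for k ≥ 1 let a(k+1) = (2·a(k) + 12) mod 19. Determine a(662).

1

a(1) = 5, a(2) = 3, a(3) = 18, a(4) = 10, a(5) = 13, a(6) = 0, a(7) = 12, a(8) = 17, a(9) = 8, a(10) = 9, a(11) = 11, a(12) = 15, a(13) = 4, a(14) = 1, a(15) = 14, a(16) = 2, a(17) = 16, a(18) = 6, a(19) = 5.
Since a(19) = a(1) = 5, the sequence is periodic with period 18.
So a(662) = a(1 + ((662-1) mod 18)) = a(14) = 1.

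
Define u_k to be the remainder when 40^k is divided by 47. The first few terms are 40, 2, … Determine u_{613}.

44

Computing terms: u_1 = 40,  u_2 = 2,  u_3 = 33,  u_4 = 4,  u_5 = 19,  u_6 = 8,  u_7 = 38,  u_8 = 16,  u_9 = 29,  u_{10} = 32,  u_{11} = 11,  u_{12} = 17,  u_{13} = 22,  u_{14} = 34,  u_{15} = 44,  u_{16} = 21,  u_{17} = 41,  u_{18} = 42,  u_{19} = 35,  u_{20} = 37,  u_{21} = 23,  u_{22} = 27,  u_{23} = 46,  u_{24} = 7,  u_{25} = 45,  u_{26} = 14,  u_{27} = 43,  u_{28} = 28,  u_{29} = 39,  u_{30} = 9,  u_{31} = 31,  u_{32} = 18,  u_{33} = 15,  u_{34} = 36,  u_{35} = 30,  u_{36} = 25,  u_{37} = 13,  u_{38} = 3,  u_{39} = 26,  u_{40} = 6,  u_{41} = 5,  u_{42} = 12,  u_{43} = 10,  u_{44} = 24,  u_{45} = 20,  u_{46} = 1,  u_{47} = 40.
Since u_{47} = u_1 = 40, the sequence is periodic with period 46.
So u_{613} = u_{1 + ((613-1) mod 46)} = u_{15} = 44.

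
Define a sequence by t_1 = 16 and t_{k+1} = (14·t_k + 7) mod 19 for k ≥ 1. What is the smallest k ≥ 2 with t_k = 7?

t_1 = 16,  t_2 = 3,  t_3 = 11,  t_4 = 9,  t_5 = 0,  t_6 = 7,  t_7 = 10,  t_8 = 14,  t_9 = 13,  t_{10} = 18,  t_{11} = 12,  t_{12} = 4,  t_{13} = 6,  t_{14} = 15,  t_{15} = 8,  t_{16} = 5,  t_{17} = 1,  t_{18} = 2,  t_{19} = 16.
Since t_{19} = t_1 = 16, the sequence is periodic with period 18.
The value 7 first appears (with k ≥ 2) at t_6.

6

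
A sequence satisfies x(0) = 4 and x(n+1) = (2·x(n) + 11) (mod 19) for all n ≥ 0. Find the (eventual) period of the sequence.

Listing terms: x(0) = 4,  x(1) = 0,  x(2) = 11,  x(3) = 14,  x(4) = 1,  x(5) = 13,  x(6) = 18,  x(7) = 9,  x(8) = 10,  x(9) = 12,  x(10) = 16,  x(11) = 5,  x(12) = 2,  x(13) = 15,  x(14) = 3,  x(15) = 17,  x(16) = 7,  x(17) = 6,  x(18) = 4.
The sequence repeats with period 18.

18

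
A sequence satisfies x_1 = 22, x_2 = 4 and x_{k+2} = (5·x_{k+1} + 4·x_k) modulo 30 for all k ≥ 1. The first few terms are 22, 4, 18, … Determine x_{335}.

We have x_1 = 22,  x_2 = 4,  x_3 = 18,  x_4 = 16,  x_5 = 2,  x_6 = 14,  x_7 = 18,  x_8 = 26,  x_9 = 22,  x_{10} = 4.
The sequence repeats with period 8.
So x_{335} = x_{1 + ((335-1) mod 8)} = x_7 = 18.

18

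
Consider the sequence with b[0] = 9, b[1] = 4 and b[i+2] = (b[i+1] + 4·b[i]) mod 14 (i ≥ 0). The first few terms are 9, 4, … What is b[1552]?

b[0] = 9,  b[1] = 4,  b[2] = 12,  b[3] = 0,  b[4] = 6,  b[5] = 6,  b[6] = 2,  b[7] = 12,  b[8] = 6,  b[9] = 12,  b[10] = 8,  b[11] = 0,  b[12] = 4,  b[13] = 4,  b[14] = 6,  b[15] = 8,  b[16] = 4,  b[17] = 8,  b[18] = 10,  b[19] = 0,  b[20] = 12,  b[21] = 12,  b[22] = 4,  b[23] = 10,  b[24] = 12,  b[25] = 10,  b[26] = 2,  b[27] = 0,  b[28] = 8,  b[29] = 8,  b[30] = 12,  b[31] = 2,  b[32] = 8,  b[33] = 2,  b[34] = 6,  b[35] = 0,  b[36] = 10,  b[37] = 10,  b[38] = 8,  b[39] = 6,  b[40] = 10,  b[41] = 6,  b[42] = 4,  b[43] = 0,  b[44] = 2,  b[45] = 2,  b[46] = 10,  b[47] = 4,  b[48] = 2,  b[49] = 4,  b[50] = 12.
Since (b[49], b[50]) = (b[1], b[2]) = (4, 12) (two consecutive terms determine the rest), the sequence is eventually periodic: after a pre-period of length 1 it cycles with period 48.
For i ≥ 1, b[i] depends only on (i - 1) mod 48. (1552 - 1) mod 48 = 15, so b[1552] = b[16] = 4.

4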